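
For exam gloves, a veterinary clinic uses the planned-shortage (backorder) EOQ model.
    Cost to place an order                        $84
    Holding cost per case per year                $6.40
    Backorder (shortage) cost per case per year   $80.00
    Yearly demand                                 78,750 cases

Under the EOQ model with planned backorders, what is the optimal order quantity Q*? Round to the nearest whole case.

Q* = √(2DS/H) · √((H + b)/b)
   = √(2 × 78,750 × 84 / 6.4) · √((6.4 + 80) / 80)
   = 1,437.772 × 1.0392 ≈ 1,494.18

1,494 cases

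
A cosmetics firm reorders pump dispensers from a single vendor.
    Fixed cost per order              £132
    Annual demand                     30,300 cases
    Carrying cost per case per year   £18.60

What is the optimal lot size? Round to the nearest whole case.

656 cases

EOQ = √(2DS/H) = √(2 × 30,300 × 132 / 18.6)
    = √(430,064.52) ≈ 655.79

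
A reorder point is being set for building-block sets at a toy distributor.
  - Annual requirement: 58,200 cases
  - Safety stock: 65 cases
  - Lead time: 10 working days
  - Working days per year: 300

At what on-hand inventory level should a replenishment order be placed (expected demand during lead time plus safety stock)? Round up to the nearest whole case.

Daily demand d = 58,200 / 300 = 194.000 cases/day
Demand during lead time = 194.000 × 10 = 1,940.00
Reorder point = 1,940.00 + 65 = 2,005.00 → round up

2,005 cases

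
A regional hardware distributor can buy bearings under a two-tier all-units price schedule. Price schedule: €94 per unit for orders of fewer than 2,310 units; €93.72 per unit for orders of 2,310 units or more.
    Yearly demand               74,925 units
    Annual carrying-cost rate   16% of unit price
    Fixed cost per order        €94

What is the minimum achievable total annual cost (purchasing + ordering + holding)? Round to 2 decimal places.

€7,042,339.35

H₁ = 16%×€94 = €15.0400;  H₂ = 16%×€93.72 = €14.9952
EOQ₁ = √(2×74,925×94/15.0400) = 967.76  (< 2,310, feasible at tier 1)
EOQ₂ = √(2×74,925×94/14.9952) = 969.21  (< 2,310 → use Q = 2,310 at tier-2 price)
TC(tier 1 (EOQ₁), Q≈967.8) = €7,057,505.13
TC(tier 2, Q≈2,310.0) = €7,042,339.35
Minimum at tier 2: €7,042,339.35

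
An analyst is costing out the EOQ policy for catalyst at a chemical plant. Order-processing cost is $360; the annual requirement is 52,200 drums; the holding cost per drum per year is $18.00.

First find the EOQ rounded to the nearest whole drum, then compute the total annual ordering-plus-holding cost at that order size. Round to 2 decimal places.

$26,009.84

Q* = √(2·D·S / H) = √(2·52,200·360 / 18) = √2,088,000.0 ≈ 1,444.99 → Q = 1,445 drums
Ordering: D/Q × S = 52,200/1,445 × $360 = $13,004.84
Holding:  Q/2 × H = 1,445/2 × $18 = $13,005.00
Total = $13,004.84 + $13,005.00 = $26,009.84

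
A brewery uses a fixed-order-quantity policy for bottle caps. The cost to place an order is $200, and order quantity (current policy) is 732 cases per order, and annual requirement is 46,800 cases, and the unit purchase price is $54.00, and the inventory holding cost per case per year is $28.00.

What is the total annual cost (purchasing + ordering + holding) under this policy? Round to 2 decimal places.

$2,550,234.89

Ordering: D/Q × S = 46,800/732 × $200 = $12,786.89
Holding:  Q/2 × H = 732/2 × $28 = $10,248.00
Purchase cost = D·C = 46,800 × 54 = $2,527,200.00
Total = $12,786.89 + $10,248.00 + $2,527,200.00 = $2,550,234.89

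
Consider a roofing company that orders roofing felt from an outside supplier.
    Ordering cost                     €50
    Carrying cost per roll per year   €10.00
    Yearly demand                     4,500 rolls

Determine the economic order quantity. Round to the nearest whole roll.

212 rolls

Q* = √(2·D·S / H) = √(2·4,500·50 / 10) = √45,000.0 ≈ 212.13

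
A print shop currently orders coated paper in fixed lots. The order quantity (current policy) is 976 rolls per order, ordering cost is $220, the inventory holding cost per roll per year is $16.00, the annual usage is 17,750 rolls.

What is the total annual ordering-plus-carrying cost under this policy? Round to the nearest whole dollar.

$11,809

Annual ordering cost = (D/Q)·S = (17,750/976) × 220 = $4,001.02
Annual holding cost  = (Q/2)·H = (976/2) × 16 = $7,808.00
Total = $4,001.02 + $7,808.00 = $11,809.02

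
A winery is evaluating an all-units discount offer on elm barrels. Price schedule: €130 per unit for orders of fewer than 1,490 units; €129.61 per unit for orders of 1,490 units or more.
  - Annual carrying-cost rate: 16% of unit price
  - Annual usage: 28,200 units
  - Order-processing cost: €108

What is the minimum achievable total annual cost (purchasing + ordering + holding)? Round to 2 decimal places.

€3,672,495.54

H₁ = 16%×€130 = €20.8000;  H₂ = 16%×€129.61 = €20.7376
EOQ₁ = √(2×28,200×108/20.8000) = 541.15  (< 1,490, feasible at tier 1)
EOQ₂ = √(2×28,200×108/20.7376) = 541.97  (< 1,490 → use Q = 1,490 at tier-2 price)
TC(tier 1 (EOQ₁), Q≈541.2) = €3,677,255.97
TC(tier 2, Q≈1,490.0) = €3,672,495.54
Minimum at tier 2: €3,672,495.54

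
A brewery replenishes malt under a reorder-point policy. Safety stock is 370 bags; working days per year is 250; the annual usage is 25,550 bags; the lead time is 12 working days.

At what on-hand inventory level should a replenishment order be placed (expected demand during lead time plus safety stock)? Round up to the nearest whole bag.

1,597 bags

Daily demand d = 25,550 / 250 = 102.200 bags/day
Demand during lead time = 102.200 × 12 = 1,226.40
Reorder point = 1,226.40 + 370 = 1,596.40 → round up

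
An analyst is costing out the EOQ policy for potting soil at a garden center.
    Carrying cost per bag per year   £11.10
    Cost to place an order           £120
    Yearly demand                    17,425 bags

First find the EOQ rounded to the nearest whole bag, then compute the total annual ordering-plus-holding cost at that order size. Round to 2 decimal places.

£6,813.24

2DS/H = 2·17,425·120/11.1 = 376,756.76
EOQ = √376,756.76 ≈ 613.81 → Q = 614 bags
Orders/yr = 17,425/614 = 28.379; ordering cost = 28.379 × £120 = £3,405.54
Average inventory = 614/2 = 307; holding cost = 307 × £11.1 = £3,407.70
Total = £3,405.54 + £3,407.70 = £6,813.24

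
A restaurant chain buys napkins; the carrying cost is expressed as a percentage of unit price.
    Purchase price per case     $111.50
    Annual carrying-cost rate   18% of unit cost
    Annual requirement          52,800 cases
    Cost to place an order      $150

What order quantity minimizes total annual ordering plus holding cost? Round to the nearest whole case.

888 cases

H = i·C = 0.18 × $111.5 = $20.0700 per case-year
Optimal lot size Q* = (2 × 52,800 × $150 / $20.07)^½ ≈ 888.39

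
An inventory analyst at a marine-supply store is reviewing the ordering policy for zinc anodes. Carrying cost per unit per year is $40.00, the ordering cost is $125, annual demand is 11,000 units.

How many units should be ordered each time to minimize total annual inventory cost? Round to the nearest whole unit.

262 units

EOQ = √(2DS/H) = √(2 × 11,000 × 125 / 40)
    = √(68,750.00) ≈ 262.20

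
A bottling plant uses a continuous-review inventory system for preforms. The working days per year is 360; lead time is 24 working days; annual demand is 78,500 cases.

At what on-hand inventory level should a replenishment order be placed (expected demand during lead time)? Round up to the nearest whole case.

5,234 cases

Daily demand d = 78,500 / 360 = 218.056 cases/day
Demand during lead time = 218.056 × 24 = 5,233.33
Reorder point = 5,233.33 → round up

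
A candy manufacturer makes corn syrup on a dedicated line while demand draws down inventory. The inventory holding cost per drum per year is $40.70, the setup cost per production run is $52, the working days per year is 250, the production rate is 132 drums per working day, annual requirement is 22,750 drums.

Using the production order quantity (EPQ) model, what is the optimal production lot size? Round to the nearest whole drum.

433 drums

d = 22,750/250 = 91.0000 drums/day;  effective holding cost H(1 − d/p) = 40.7·(1 − 91.0000/132) = 12.64167
Q* = √(2DS / H_eff) = √(2·22,750·52 / 12.64167) ≈ 432.62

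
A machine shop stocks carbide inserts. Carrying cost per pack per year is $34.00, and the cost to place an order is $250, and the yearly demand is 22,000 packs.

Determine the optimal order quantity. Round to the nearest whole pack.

Q* = √(2·D·S / H) = √(2·22,000·250 / 34) = √323,529.4 ≈ 568.80

569 packs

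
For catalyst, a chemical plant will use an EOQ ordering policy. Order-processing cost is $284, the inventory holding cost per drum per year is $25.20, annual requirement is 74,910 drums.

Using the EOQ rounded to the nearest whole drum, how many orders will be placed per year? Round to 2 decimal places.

EOQ = √(2DS/H) = √(2 × 74,910 × 284 / 25.2)
    = √(1,688,447.62) ≈ 1,299.40 → Q = 1,299
Orders per year = D/Q = 74,910 / 1,299 = 57.667

57.67 orders per year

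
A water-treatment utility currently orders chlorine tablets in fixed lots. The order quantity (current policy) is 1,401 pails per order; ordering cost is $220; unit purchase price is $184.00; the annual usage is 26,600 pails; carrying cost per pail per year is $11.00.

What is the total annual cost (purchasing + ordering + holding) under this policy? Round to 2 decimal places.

$4,906,282.52

Annual ordering cost = (D/Q)·S = (26,600/1,401) × 220 = $4,177.02
Annual holding cost  = (Q/2)·H = (1,401/2) × 11 = $7,705.50
Purchase cost = D·C = 26,600 × 184 = $4,894,400.00
Total = $4,177.02 + $7,705.50 + $4,894,400.00 = $4,906,282.52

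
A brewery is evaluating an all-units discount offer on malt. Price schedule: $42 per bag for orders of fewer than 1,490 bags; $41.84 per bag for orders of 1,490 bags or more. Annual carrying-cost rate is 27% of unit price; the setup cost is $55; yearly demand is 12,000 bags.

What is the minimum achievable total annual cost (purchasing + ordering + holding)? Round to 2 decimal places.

$507,868.95

H₁ = 27%×$42 = $11.3400;  H₂ = 27%×$41.84 = $11.2968
EOQ₁ = √(2×12,000×55/11.3400) = 341.18  (< 1,490, feasible at tier 1)
EOQ₂ = √(2×12,000×55/11.2968) = 341.83  (< 1,490 → use Q = 1,490 at tier-2 price)
TC(tier 1 (EOQ₁), Q≈341.2) = $507,868.95
TC(tier 2, Q≈1,490.0) = $510,939.07
Minimum at tier 1 (EOQ₁): $507,868.95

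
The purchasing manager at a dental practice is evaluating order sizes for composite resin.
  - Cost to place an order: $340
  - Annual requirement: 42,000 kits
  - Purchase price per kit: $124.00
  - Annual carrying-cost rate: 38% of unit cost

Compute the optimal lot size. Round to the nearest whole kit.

779 kits

Carrying cost H = $124 × 38% = $47.1200/kit/yr
Q* = √(2·D·S / H) = √(2·42,000·340 / 47.12) = √606,112.1 ≈ 778.53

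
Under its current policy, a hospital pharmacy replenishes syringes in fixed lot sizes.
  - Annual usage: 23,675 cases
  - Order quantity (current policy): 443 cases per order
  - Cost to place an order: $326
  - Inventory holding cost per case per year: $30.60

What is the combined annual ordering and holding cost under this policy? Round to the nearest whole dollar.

$24,200

Orders/yr = 23,675/443 = 53.442; ordering cost = 53.442 × $326 = $17,422.23
Average inventory = 443/2 = 221.5; holding cost = 221.5 × $30.6 = $6,777.90
Total = $17,422.23 + $6,777.90 = $24,200.13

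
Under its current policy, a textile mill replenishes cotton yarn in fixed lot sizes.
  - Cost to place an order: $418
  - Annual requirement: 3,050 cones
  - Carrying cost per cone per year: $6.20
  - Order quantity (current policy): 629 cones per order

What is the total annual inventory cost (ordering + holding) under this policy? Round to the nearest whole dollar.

$3,977

Ordering: D/Q × S = 3,050/629 × $418 = $2,026.87
Holding:  Q/2 × H = 629/2 × $6.2 = $1,949.90
Total = $2,026.87 + $1,949.90 = $3,976.77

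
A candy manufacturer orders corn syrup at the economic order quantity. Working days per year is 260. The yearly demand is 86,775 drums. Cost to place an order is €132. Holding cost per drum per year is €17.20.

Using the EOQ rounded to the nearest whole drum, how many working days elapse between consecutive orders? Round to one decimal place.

Optimal lot size Q* = (2 × 86,775 × €132 / €17.2)^½ ≈ 1,154.08 → Q = 1,154 drums
Days between orders = 260 / (D/Q) = 260 / 75.195 ≈ 3.458

3.5 days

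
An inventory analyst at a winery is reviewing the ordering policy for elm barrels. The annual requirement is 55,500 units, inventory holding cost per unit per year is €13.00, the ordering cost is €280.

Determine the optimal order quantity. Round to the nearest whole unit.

1,546 units

2DS/H = 2·55,500·280/13 = 2,390,769.23
EOQ = √2,390,769.23 ≈ 1,546.21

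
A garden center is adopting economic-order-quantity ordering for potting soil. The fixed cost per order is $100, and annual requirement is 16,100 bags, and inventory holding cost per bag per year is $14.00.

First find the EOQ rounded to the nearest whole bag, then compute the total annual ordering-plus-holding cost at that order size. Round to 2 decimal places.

Q* = √(2·D·S / H) = √(2·16,100·100 / 14) = √230,000.0 ≈ 479.58 → Q = 480 bags
Ordering: D/Q × S = 16,100/480 × $100 = $3,354.17
Holding:  Q/2 × H = 480/2 × $14 = $3,360.00
Total = $3,354.17 + $3,360.00 = $6,714.17

$6,714.17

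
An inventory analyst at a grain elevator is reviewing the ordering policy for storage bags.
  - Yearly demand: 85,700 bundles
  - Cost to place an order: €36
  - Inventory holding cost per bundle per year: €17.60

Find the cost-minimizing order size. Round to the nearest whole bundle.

Optimal lot size Q* = (2 × 85,700 × €36 / €17.6)^½ ≈ 592.11

592 bundles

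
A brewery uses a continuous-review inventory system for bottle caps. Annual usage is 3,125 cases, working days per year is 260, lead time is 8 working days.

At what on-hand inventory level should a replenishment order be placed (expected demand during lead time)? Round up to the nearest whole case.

Daily demand d = 3,125 / 260 = 12.019 cases/day
Demand during lead time = 12.019 × 8 = 96.15
Reorder point = 96.15 → round up

97 cases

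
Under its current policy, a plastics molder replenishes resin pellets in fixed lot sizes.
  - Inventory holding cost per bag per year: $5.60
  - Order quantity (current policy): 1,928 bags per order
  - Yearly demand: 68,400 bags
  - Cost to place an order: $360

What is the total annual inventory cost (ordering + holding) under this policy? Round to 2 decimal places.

Orders/yr = 68,400/1,928 = 35.477; ordering cost = 35.477 × $360 = $12,771.78
Average inventory = 1,928/2 = 964; holding cost = 964 × $5.6 = $5,398.40
Total = $12,771.78 + $5,398.40 = $18,170.18

$18,170.18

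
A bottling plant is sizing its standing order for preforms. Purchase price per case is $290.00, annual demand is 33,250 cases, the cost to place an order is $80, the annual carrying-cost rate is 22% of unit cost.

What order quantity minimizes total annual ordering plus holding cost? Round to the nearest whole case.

289 cases

H = i·C = 0.22 × $290 = $63.8000 per case-year
EOQ = √(2DS/H) = √(2 × 33,250 × 80 / 63.8)
    = √(83,385.58) ≈ 288.77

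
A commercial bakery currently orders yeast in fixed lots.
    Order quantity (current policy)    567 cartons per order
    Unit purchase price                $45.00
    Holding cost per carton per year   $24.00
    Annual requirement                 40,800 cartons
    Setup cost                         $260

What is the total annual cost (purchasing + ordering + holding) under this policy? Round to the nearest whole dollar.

Ordering: D/Q × S = 40,800/567 × $260 = $18,708.99
Holding:  Q/2 × H = 567/2 × $24 = $6,804.00
Purchase cost = D·C = 40,800 × 45 = $1,836,000.00
Total = $18,708.99 + $6,804.00 + $1,836,000.00 = $1,861,512.99

$1,861,513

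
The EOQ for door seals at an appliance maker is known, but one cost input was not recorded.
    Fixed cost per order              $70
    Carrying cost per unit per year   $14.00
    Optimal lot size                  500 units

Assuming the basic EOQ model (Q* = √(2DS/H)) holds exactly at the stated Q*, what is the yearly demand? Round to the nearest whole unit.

EOQ relation: Q² = 2DS/H, so rearrange for the unknown.
D = Q²H / (2S) = 500² × 14 / (2 × 70) = 25,000.00

25,000 units per year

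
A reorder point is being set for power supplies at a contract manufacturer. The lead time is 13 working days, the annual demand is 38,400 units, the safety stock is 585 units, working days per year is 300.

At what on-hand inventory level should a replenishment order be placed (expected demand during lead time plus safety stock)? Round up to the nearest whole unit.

2,249 units

Daily demand d = 38,400 / 300 = 128.000 units/day
Demand during lead time = 128.000 × 13 = 1,664.00
Reorder point = 1,664.00 + 585 = 2,249.00 → round up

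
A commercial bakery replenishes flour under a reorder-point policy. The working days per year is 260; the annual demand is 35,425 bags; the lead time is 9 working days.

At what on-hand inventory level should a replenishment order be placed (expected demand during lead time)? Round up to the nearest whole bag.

Daily demand d = 35,425 / 260 = 136.250 bags/day
Demand during lead time = 136.250 × 9 = 1,226.25
Reorder point = 1,226.25 → round up

1,227 bags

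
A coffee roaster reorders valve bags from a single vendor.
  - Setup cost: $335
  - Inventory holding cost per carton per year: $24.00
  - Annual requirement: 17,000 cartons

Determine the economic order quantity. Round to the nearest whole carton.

689 cartons

2DS/H = 2·17,000·335/24 = 474,583.33
EOQ = √474,583.33 ≈ 688.90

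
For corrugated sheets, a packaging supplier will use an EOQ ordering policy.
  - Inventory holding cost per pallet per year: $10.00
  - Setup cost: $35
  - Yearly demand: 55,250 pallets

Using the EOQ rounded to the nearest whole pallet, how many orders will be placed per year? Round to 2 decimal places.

88.83 orders per year

EOQ = √(2DS/H) = √(2 × 55,250 × 35 / 10)
    = √(386,750.00) ≈ 621.89 → Q = 622
N = D/Q = 55,250/622 ≈ 88.826 orders/yr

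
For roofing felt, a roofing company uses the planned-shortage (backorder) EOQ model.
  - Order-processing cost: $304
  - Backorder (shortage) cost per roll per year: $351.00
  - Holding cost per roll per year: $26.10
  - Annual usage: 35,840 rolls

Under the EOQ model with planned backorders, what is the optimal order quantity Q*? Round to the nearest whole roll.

Q* = √(2DS/H) · √((H + b)/b)
   = √(2 × 35,840 × 304 / 26.1) · √((26.1 + 351) / 351)
   = 913.725 × 1.0365 ≈ 947.09

947 rolls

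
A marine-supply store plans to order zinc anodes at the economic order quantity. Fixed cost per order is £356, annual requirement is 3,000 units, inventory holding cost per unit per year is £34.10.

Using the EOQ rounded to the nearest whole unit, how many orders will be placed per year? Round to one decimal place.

12.0 orders per year

Q* = √(2·D·S / H) = √(2·3,000·356 / 34.1) = √62,639.3 ≈ 250.28 → Q = 250
Orders per year = D/Q = 3,000 / 250 = 12.000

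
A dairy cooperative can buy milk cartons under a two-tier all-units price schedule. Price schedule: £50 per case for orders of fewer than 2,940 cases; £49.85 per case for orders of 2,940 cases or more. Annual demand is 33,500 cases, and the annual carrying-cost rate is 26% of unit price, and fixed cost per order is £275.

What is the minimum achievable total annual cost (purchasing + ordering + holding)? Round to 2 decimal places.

H₁ = 26%×£50 = £13.0000;  H₂ = 26%×£49.85 = £12.9610
EOQ₁ = √(2×33,500×275/13.0000) = 1,190.51  (< 2,940, feasible at tier 1)
EOQ₂ = √(2×33,500×275/12.9610) = 1,192.30  (< 2,940 → use Q = 2,940 at tier-2 price)
TC(tier 1 (EOQ₁), Q≈1,190.5) = £1,690,476.60
TC(tier 2, Q≈2,940.0) = £1,692,161.17
Minimum at tier 1 (EOQ₁): £1,690,476.60

£1,690,476.60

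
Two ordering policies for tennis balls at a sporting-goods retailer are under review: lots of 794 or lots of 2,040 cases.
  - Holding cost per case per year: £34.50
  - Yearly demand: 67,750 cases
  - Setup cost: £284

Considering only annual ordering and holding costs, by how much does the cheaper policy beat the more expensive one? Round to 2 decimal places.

TC(Q) = (D/Q)S + (Q/2)H
TC(794) = (67,750/794)×284 + (794/2)×34.5 = £37,929.50
TC(2,040) = (67,750/2,040)×284 + (2,040/2)×34.5 = £44,621.86
Lots of 794 are cheaper by £6,692.37.

£6,692.37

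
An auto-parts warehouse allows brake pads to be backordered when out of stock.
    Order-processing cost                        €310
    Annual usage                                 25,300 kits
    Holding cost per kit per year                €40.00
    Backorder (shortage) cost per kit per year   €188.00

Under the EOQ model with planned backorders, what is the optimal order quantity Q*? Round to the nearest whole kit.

690 kits

Q* = √(2DS/H) · √((H + b)/b)
   = √(2 × 25,300 × 310 / 40) · √((40 + 188) / 188)
   = 626.219 × 1.1013 ≈ 689.63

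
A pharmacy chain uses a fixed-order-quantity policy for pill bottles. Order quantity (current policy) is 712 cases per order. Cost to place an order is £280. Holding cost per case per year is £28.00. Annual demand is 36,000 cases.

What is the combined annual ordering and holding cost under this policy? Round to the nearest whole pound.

£24,125

Annual ordering cost = (D/Q)·S = (36,000/712) × 280 = £14,157.30
Annual holding cost  = (Q/2)·H = (712/2) × 28 = £9,968.00
Total = £14,157.30 + £9,968.00 = £24,125.30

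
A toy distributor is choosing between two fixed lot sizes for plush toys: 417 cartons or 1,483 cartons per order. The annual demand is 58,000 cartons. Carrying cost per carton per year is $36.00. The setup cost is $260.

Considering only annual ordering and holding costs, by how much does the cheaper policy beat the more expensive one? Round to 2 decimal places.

$6,806.49

TC(Q) = (D/Q)S + (Q/2)H
TC(417) = (58,000/417)×260 + (417/2)×36 = $43,669.07
TC(1,483) = (58,000/1,483)×260 + (1,483/2)×36 = $36,862.58
|ΔTC| = |$43,669.07 − $36,862.58| = $6,806.49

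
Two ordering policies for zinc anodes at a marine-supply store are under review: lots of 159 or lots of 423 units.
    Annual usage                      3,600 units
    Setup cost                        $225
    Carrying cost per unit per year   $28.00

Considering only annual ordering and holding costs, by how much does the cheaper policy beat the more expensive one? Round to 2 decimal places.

$516.55

Annual cost at Q: ordering D·S/Q plus holding Q·H/2.
TC(159) = (3,600/159)×225 + (159/2)×28 = $7,320.34
TC(423) = (3,600/423)×225 + (423/2)×28 = $7,836.89
|ΔTC| = |$7,320.34 − $7,836.89| = $516.55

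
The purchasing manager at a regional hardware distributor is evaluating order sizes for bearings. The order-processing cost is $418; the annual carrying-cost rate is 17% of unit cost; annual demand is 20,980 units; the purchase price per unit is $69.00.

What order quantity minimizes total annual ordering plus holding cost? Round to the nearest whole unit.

1,223 units

Carrying cost H = $69 × 17% = $11.7300/unit/yr
Q* = √(2·D·S / H) = √(2·20,980·418 / 11.73) = √1,495,249.8 ≈ 1,222.80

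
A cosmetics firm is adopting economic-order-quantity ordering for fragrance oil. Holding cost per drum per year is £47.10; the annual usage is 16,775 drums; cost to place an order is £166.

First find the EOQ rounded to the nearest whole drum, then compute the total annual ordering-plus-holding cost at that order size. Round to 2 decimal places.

£16,196.11

Q* = √(2·D·S / H) = √(2·16,775·166 / 47.1) = √118,244.2 ≈ 343.87 → Q = 344 drums
Ordering: D/Q × S = 16,775/344 × £166 = £8,094.91
Holding:  Q/2 × H = 344/2 × £47.1 = £8,101.20
Total = £8,094.91 + £8,101.20 = £16,196.11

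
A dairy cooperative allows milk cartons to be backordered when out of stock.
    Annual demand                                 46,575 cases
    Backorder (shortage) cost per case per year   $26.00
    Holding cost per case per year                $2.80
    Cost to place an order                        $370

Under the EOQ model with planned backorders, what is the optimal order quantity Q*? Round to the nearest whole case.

Q* = √(2DS/H) · √((H + b)/b)
   = √(2 × 46,575 × 370 / 2.8) · √((2.8 + 26) / 26)
   = 3,508.434 × 1.0525 ≈ 3,692.52

3,693 cases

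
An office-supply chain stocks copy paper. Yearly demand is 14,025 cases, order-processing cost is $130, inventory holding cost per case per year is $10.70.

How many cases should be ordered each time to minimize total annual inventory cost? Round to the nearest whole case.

584 cases

EOQ = √(2DS/H) = √(2 × 14,025 × 130 / 10.7)
    = √(340,794.39) ≈ 583.78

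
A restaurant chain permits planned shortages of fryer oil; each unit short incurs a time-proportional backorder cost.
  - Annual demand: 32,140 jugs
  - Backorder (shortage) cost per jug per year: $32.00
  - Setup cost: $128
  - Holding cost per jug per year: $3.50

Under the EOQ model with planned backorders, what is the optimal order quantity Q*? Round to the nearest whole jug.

Q* = √(2DS/H) · √((H + b)/b)
   = √(2 × 32,140 × 128 / 3.5) · √((3.5 + 32) / 32)
   = 1,533.236 × 1.0533 ≈ 1,614.91

1,615 jugs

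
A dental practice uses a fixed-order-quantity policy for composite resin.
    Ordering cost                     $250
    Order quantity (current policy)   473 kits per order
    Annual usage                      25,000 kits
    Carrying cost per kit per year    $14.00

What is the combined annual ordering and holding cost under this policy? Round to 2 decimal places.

$16,524.53

Orders/yr = 25,000/473 = 52.854; ordering cost = 52.854 × $250 = $13,213.53
Average inventory = 473/2 = 236.5; holding cost = 236.5 × $14 = $3,311.00
Total = $13,213.53 + $3,311.00 = $16,524.53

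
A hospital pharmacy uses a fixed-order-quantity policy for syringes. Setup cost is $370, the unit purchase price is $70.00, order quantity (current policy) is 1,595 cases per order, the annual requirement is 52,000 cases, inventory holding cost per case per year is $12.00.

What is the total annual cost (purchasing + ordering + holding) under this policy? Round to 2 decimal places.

Ordering: D/Q × S = 52,000/1,595 × $370 = $12,062.70
Holding:  Q/2 × H = 1,595/2 × $12 = $9,570.00
Purchase cost = D·C = 52,000 × 70 = $3,640,000.00
Total = $12,062.70 + $9,570.00 + $3,640,000.00 = $3,661,632.70

$3,661,632.70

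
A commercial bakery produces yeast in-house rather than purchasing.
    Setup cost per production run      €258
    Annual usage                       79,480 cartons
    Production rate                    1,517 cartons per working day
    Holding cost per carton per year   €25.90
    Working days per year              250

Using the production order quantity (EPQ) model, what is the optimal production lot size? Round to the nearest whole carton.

Daily demand d = 79,480/250 = 317.920; p = 1517; 1 − d/p = 0.79043
EPQ = √(2DS / (H(1 − d/p)))
    = √(2 × 79,480 × 258 / (25.9 × 0.79043)) ≈ 1,415.38

1,415 cartons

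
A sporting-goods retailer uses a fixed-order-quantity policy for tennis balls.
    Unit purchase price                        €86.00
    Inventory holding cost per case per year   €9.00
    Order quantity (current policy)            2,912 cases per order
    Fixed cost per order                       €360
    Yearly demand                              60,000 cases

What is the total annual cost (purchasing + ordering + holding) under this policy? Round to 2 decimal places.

€5,180,521.58

Ordering: D/Q × S = 60,000/2,912 × €360 = €7,417.58
Holding:  Q/2 × H = 2,912/2 × €9 = €13,104.00
Purchase cost = D·C = 60,000 × 86 = €5,160,000.00
Total = €7,417.58 + €13,104.00 + €5,160,000.00 = €5,180,521.58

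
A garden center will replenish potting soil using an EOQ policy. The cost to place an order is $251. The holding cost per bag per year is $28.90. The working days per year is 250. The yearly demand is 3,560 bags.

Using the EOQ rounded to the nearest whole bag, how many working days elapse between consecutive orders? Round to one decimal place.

Q* = √(2·D·S / H) = √(2·3,560·251 / 28.9) = √61,838.1 ≈ 248.67 → Q = 249 bags
Days between orders = 250 / (D/Q) = 250 / 14.297 ≈ 17.486

17.5 days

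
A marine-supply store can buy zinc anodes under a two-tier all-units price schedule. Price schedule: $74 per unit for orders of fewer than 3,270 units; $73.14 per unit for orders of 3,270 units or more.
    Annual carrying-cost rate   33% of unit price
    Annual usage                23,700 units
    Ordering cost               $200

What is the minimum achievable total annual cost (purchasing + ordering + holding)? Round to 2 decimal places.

H₁ = 33%×$74 = $24.4200;  H₂ = 33%×$73.14 = $24.1362
EOQ₁ = √(2×23,700×200/24.4200) = 623.06  (< 3,270, feasible at tier 1)
EOQ₂ = √(2×23,700×200/24.1362) = 626.71  (< 3,270 → use Q = 3,270 at tier-2 price)
TC(tier 1 (EOQ₁), Q≈623.1) = $1,769,015.18
TC(tier 2, Q≈3,270.0) = $1,774,330.23
Minimum at tier 1 (EOQ₁): $1,769,015.18

$1,769,015.18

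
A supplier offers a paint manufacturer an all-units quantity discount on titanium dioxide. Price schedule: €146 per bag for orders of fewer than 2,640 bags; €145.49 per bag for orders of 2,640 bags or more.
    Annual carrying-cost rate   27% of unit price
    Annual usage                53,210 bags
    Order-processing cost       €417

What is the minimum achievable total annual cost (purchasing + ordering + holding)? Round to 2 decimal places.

H₁ = 27%×€146 = €39.4200;  H₂ = 27%×€145.49 = €39.2823
EOQ₁ = √(2×53,210×417/39.4200) = 1,061.01  (< 2,640, feasible at tier 1)
EOQ₂ = √(2×53,210×417/39.2823) = 1,062.87  (< 2,640 → use Q = 2,640 at tier-2 price)
TC(tier 1 (EOQ₁), Q≈1,061.0) = €7,810,485.19
TC(tier 2, Q≈2,640.0) = €7,801,780.30
Minimum at tier 2: €7,801,780.30

€7,801,780.30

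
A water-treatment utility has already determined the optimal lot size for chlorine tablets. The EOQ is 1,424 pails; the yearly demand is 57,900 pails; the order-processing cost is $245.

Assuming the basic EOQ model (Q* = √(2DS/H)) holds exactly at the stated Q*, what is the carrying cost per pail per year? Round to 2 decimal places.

$13.99

Since Q* = (2DS/H)^½, squaring gives Q*²·H = 2DS.
H = 2DS / Q² = 2 × 57,900 × 245 / 1,424² = 13.9912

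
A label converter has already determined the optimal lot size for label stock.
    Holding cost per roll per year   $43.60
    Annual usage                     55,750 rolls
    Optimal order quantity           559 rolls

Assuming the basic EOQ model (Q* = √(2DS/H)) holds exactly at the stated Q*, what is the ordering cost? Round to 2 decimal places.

From Q* = √(2DS/H) ⇒ Q*² = 2DS/H.
S = Q²H / (2D) = 559² × 43.6 / (2 × 55,750) = 122.1899

$122.19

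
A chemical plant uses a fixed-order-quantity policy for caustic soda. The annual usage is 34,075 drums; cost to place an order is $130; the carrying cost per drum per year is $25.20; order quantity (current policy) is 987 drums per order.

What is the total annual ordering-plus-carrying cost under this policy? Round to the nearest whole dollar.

$16,924

Ordering: D/Q × S = 34,075/987 × $130 = $4,488.10
Holding:  Q/2 × H = 987/2 × $25.2 = $12,436.20
Total = $4,488.10 + $12,436.20 = $16,924.30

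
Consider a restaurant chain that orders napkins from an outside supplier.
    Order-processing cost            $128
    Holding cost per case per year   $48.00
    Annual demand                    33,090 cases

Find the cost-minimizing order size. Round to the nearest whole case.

420 cases

Optimal lot size Q* = (2 × 33,090 × $128 / $48)^½ ≈ 420.10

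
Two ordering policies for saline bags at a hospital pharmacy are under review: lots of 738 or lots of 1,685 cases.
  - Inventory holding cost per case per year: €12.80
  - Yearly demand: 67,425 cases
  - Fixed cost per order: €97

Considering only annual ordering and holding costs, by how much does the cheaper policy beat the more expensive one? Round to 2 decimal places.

TC(Q) = (D/Q)S + (Q/2)H
TC(738) = (67,425/738)×97 + (738/2)×12.8 = €13,585.29
TC(1,685) = (67,425/1,685)×97 + (1,685/2)×12.8 = €14,665.44
Lots of 738 are cheaper by €1,080.15.

€1,080.15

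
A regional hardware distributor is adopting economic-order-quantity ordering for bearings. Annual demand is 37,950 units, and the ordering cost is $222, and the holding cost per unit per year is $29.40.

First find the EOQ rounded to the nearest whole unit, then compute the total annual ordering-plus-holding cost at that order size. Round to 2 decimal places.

$22,257.23

2DS/H = 2·37,950·222/29.4 = 573,122.45
EOQ = √573,122.45 ≈ 757.05 → Q = 757 units
Orders/yr = 37,950/757 = 50.132; ordering cost = 50.132 × $222 = $11,129.33
Average inventory = 757/2 = 378.5; holding cost = 378.5 × $29.4 = $11,127.90
Total = $11,129.33 + $11,127.90 = $22,257.23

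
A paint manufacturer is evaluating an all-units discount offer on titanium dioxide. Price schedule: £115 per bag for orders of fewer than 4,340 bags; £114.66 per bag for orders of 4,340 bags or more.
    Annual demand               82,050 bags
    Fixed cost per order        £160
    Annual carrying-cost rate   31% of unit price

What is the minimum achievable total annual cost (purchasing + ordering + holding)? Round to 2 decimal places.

H₁ = 31%×£115 = £35.6500;  H₂ = 31%×£114.66 = £35.5446
EOQ₁ = √(2×82,050×160/35.6500) = 858.19  (< 4,340, feasible at tier 1)
EOQ₂ = √(2×82,050×160/35.5446) = 859.46  (< 4,340 → use Q = 4,340 at tier-2 price)
TC(tier 1 (EOQ₁), Q≈858.2) = £9,466,344.55
TC(tier 2, Q≈4,340.0) = £9,488,009.67
Minimum at tier 1 (EOQ₁): £9,466,344.55

£9,466,344.55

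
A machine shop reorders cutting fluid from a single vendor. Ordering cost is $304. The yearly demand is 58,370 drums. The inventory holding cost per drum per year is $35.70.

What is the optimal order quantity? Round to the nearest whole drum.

997 drums

Q* = √(2·D·S / H) = √(2·58,370·304 / 35.7) = √994,088.5 ≈ 997.04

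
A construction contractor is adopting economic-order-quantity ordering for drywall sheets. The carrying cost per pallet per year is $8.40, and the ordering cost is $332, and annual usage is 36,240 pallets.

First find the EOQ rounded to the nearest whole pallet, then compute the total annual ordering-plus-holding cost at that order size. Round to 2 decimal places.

$14,217.32

EOQ = √(2DS/H) = √(2 × 36,240 × 332 / 8.4)
    = √(2,864,685.71) ≈ 1,692.54 → Q = 1,693 pallets
Ordering: D/Q × S = 36,240/1,693 × $332 = $7,106.72
Holding:  Q/2 × H = 1,693/2 × $8.4 = $7,110.60
Total = $7,106.72 + $7,110.60 = $14,217.32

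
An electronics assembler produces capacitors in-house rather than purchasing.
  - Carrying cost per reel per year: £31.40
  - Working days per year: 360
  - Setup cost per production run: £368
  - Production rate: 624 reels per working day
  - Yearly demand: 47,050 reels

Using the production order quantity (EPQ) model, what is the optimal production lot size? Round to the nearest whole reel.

Daily demand d = 47,050/360 = 130.694; p = 624; 1 − d/p = 0.79055
EPQ = √(2DS / (H(1 − d/p)))
    = √(2 × 47,050 × 368 / (31.4 × 0.79055)) ≈ 1,181.10

1,181 reels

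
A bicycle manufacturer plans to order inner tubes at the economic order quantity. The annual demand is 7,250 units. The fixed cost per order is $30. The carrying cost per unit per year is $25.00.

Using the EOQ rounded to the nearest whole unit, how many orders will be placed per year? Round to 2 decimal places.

EOQ = √(2DS/H) = √(2 × 7,250 × 30 / 25)
    = √(17,400.00) ≈ 131.91 → Q = 132
Orders per year = D/Q = 7,250 / 132 = 54.924

54.92 orders per year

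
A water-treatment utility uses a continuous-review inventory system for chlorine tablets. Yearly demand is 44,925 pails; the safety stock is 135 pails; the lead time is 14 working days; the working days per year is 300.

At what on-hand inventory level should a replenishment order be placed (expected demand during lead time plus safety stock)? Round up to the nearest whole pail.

Daily demand d = 44,925 / 300 = 149.750 pails/day
Demand during lead time = 149.750 × 14 = 2,096.50
Reorder point = 2,096.50 + 135 = 2,231.50 → round up

2,232 pails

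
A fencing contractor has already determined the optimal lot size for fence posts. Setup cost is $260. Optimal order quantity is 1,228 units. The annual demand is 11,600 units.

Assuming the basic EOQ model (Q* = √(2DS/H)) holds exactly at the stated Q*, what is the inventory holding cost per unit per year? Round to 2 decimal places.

Since Q* = (2DS/H)^½, squaring gives Q*²·H = 2DS.
H = 2DS / Q² = 2 × 11,600 × 260 / 1,228² = 4.0000

$4.00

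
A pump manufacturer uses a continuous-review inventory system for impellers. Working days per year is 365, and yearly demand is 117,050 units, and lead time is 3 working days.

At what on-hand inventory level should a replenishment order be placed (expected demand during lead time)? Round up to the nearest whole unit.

Daily demand d = 117,050 / 365 = 320.685 units/day
Demand during lead time = 320.685 × 3 = 962.05
Reorder point = 962.05 → round up

963 units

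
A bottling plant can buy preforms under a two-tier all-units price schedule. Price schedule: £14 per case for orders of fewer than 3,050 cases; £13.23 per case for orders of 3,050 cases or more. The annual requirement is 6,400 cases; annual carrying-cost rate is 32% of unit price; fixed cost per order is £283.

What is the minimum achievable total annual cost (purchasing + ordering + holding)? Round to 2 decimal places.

£91,722.08

H₁ = 32%×£14 = £4.4800;  H₂ = 32%×£13.23 = £4.2336
EOQ₁ = √(2×6,400×283/4.4800) = 899.21  (< 3,050, feasible at tier 1)
EOQ₂ = √(2×6,400×283/4.2336) = 925.00  (< 3,050 → use Q = 3,050 at tier-2 price)
TC(tier 1 (EOQ₁), Q≈899.2) = £93,628.44
TC(tier 2, Q≈3,050.0) = £91,722.08
Minimum at tier 2: £91,722.08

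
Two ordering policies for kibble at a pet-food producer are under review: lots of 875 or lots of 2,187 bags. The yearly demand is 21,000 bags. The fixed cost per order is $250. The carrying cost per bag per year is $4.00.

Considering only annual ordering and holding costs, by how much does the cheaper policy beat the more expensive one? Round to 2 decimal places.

TC(Q) = (D/Q)S + (Q/2)H
TC(875) = (21,000/875)×250 + (875/2)×4 = $7,750.00
TC(2,187) = (21,000/2,187)×250 + (2,187/2)×4 = $6,774.55
|ΔTC| = |$7,750.00 − $6,774.55| = $975.45

$975.45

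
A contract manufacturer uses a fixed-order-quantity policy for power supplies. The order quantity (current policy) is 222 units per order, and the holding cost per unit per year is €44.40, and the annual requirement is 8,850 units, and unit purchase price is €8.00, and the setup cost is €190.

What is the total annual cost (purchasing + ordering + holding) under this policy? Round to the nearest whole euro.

€83,303

Annual ordering cost = (D/Q)·S = (8,850/222) × 190 = €7,574.32
Annual holding cost  = (Q/2)·H = (222/2) × 44.4 = €4,928.40
Purchase cost = D·C = 8,850 × 8 = €70,800.00
Total = €7,574.32 + €4,928.40 + €70,800.00 = €83,302.72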